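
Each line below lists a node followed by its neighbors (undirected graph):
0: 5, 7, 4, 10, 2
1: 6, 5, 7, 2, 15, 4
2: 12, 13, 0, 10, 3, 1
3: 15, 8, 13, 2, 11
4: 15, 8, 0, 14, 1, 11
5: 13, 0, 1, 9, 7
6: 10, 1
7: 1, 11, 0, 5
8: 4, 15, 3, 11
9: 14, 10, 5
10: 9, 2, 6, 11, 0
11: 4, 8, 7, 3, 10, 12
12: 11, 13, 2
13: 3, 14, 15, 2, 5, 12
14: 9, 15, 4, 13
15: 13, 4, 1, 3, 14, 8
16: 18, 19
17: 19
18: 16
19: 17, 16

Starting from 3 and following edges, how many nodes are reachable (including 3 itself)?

BFS from 3 visits: 3, 2, 8, 11, 13, 15, 0, 1, 10, 12, 4, 7, 5, 14, 6, 9
Reachable nodes: 16 of 20 total.

16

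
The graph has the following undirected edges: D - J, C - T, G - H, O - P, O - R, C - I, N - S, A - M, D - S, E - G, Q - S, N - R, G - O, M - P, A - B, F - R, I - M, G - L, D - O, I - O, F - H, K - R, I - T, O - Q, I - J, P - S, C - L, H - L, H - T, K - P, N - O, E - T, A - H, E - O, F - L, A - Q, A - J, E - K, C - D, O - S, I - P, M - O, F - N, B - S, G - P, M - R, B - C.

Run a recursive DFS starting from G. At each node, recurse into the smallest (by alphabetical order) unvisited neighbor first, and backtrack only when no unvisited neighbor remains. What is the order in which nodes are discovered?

Visit G
G → E
E → K
K → P
P → I
I → C
C → B
B → A
A → H
H → F
F → L
F → N
N → O
O → D
D → J
D → S
S → Q
O → M
M → R
H → T

G -> E -> K -> P -> I -> C -> B -> A -> H -> F -> L -> N -> O -> D -> J -> S -> Q -> M -> R -> T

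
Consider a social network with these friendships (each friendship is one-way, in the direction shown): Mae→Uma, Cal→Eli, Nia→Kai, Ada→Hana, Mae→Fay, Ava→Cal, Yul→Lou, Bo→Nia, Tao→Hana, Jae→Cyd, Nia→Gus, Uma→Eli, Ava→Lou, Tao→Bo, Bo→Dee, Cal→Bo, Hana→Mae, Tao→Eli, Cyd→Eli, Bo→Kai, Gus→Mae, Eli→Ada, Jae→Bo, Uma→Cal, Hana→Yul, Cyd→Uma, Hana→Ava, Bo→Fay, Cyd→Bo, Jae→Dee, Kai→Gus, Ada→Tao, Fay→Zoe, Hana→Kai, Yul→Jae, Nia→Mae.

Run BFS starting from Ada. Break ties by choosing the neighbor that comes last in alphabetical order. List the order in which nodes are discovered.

Visit Ada; enqueue Tao, Hana → queue [Tao, Hana]
Visit Tao; enqueue Eli, Bo → queue [Hana, Eli, Bo]
Visit Hana; enqueue Yul, Mae, Kai, Ava → queue [Eli, Bo, Yul, Mae, Kai, Ava]
Visit Eli → queue [Bo, Yul, Mae, Kai, Ava]
Visit Bo; enqueue Nia, Fay, Dee → queue [Yul, Mae, Kai, Ava, Nia, Fay, Dee]
Visit Yul; enqueue Lou, Jae → queue [Mae, Kai, Ava, Nia, Fay, Dee, Lou, Jae]
Visit Mae; enqueue Uma → queue [Kai, Ava, Nia, Fay, Dee, Lou, Jae, Uma]
Visit Kai; enqueue Gus → queue [Ava, Nia, Fay, Dee, Lou, Jae, Uma, Gus]
Visit Ava; enqueue Cal → queue [Nia, Fay, Dee, Lou, Jae, Uma, Gus, Cal]
Visit Nia → queue [Fay, Dee, Lou, Jae, Uma, Gus, Cal]
Visit Fay; enqueue Zoe → queue [Dee, Lou, Jae, Uma, Gus, Cal, Zoe]
Visit Dee → queue [Lou, Jae, Uma, Gus, Cal, Zoe]
Visit Lou → queue [Jae, Uma, Gus, Cal, Zoe]
Visit Jae; enqueue Cyd → queue [Uma, Gus, Cal, Zoe, Cyd]
Visit Uma → queue [Gus, Cal, Zoe, Cyd]
Visit Gus → queue [Cal, Zoe, Cyd]
Visit Cal → queue [Zoe, Cyd]
Visit Zoe → queue [Cyd]
Visit Cyd → queue []

Ada Tao Hana Eli Bo Yul Mae Kai Ava Nia Fay Dee Lou Jae Uma Gus Cal Zoe Cyd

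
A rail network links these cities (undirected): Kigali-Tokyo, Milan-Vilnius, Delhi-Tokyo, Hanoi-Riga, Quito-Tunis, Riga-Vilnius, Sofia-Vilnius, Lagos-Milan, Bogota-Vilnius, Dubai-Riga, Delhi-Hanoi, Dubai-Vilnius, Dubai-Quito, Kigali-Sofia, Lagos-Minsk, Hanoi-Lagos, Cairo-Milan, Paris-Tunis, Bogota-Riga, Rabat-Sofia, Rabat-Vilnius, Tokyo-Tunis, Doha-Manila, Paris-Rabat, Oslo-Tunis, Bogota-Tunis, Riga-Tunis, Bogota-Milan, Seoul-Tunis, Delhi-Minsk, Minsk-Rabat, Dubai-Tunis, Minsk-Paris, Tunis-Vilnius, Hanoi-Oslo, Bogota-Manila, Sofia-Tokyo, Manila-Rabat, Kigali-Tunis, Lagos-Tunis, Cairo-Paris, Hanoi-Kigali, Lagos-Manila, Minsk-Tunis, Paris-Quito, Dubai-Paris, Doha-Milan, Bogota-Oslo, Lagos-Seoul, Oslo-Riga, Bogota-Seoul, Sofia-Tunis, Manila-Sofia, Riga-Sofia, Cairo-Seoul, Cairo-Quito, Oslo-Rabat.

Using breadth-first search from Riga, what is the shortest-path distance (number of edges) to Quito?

Level 0: Riga
Level 1: Bogota, Dubai, Hanoi, Oslo, Sofia, Tunis, Vilnius
Level 2: Delhi, Kigali, Lagos, Manila, Milan, Minsk, Paris, Quito, Rabat, Seoul, Tokyo
Level 3: Cairo, Doha
Quito first appears at level 2.

2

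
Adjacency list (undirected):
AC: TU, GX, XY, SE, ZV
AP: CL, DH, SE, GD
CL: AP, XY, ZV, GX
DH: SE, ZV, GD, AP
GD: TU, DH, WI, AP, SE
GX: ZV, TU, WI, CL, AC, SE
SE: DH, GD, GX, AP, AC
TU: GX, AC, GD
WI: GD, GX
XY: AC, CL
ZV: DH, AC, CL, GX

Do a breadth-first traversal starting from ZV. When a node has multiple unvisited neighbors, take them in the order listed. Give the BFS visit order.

Visit ZV; enqueue DH, AC, CL, GX → queue [DH, AC, CL, GX]
Visit DH; enqueue SE, GD, AP → queue [AC, CL, GX, SE, GD, AP]
Visit AC; enqueue TU, XY → queue [CL, GX, SE, GD, AP, TU, XY]
Visit CL → queue [GX, SE, GD, AP, TU, XY]
Visit GX; enqueue WI → queue [SE, GD, AP, TU, XY, WI]
Visit SE → queue [GD, AP, TU, XY, WI]
Visit GD → queue [AP, TU, XY, WI]
Visit AP → queue [TU, XY, WI]
Visit TU → queue [XY, WI]
Visit XY → queue [WI]
Visit WI → queue []

ZV -> DH -> AC -> CL -> GX -> SE -> GD -> AP -> TU -> XY -> WI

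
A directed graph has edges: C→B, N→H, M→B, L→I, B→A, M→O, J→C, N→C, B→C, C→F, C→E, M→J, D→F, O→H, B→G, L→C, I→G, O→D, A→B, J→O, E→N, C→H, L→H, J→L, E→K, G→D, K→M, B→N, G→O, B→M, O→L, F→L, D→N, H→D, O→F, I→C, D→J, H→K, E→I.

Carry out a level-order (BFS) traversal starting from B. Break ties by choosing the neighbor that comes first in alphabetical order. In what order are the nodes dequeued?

B, A, C, G, M, N, E, F, H, D, O, J, I, K, L

Visit B; enqueue A, C, G, M, N → queue [A, C, G, M, N]
Visit A → queue [C, G, M, N]
Visit C; enqueue E, F, H → queue [G, M, N, E, F, H]
Visit G; enqueue D, O → queue [M, N, E, F, H, D, O]
Visit M; enqueue J → queue [N, E, F, H, D, O, J]
Visit N → queue [E, F, H, D, O, J]
Visit E; enqueue I, K → queue [F, H, D, O, J, I, K]
Visit F; enqueue L → queue [H, D, O, J, I, K, L]
Visit H → queue [D, O, J, I, K, L]
Visit D → queue [O, J, I, K, L]
Visit O → queue [J, I, K, L]
Visit J → queue [I, K, L]
Visit I → queue [K, L]
Visit K → queue [L]
Visit L → queue []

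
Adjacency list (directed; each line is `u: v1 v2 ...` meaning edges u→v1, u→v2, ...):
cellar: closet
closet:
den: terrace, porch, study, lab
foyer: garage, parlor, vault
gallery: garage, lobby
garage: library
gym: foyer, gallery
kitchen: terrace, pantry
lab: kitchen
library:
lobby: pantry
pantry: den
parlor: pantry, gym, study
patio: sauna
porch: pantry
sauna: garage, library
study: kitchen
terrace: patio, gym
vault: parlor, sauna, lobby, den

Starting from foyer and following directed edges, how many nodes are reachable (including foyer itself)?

17

BFS from foyer visits: foyer, garage, parlor, vault, library, pantry, gym, study, sauna, lobby, den, gallery, kitchen, terrace, porch, lab, patio
Reachable nodes: 17 of 19 total.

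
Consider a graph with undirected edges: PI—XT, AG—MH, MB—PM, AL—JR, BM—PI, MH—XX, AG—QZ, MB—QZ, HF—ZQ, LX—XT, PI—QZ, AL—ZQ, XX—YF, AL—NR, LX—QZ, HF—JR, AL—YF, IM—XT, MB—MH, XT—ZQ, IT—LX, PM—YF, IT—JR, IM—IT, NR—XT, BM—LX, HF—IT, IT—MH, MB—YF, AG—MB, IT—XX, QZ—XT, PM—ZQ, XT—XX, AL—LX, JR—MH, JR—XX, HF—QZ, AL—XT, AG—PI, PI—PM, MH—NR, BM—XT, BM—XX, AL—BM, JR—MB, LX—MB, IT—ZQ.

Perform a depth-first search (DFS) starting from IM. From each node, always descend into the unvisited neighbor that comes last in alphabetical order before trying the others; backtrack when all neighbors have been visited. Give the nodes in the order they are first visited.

IM XT ZQ PM YF XX MH NR AL LX QZ PI BM AG MB JR IT HF

Visit IM
IM → XT
XT → ZQ
ZQ → PM
PM → YF
YF → XX
XX → MH
MH → NR
NR → AL
AL → LX
LX → QZ
QZ → PI
PI → BM
PI → AG
AG → MB
MB → JR
JR → IT
IT → HF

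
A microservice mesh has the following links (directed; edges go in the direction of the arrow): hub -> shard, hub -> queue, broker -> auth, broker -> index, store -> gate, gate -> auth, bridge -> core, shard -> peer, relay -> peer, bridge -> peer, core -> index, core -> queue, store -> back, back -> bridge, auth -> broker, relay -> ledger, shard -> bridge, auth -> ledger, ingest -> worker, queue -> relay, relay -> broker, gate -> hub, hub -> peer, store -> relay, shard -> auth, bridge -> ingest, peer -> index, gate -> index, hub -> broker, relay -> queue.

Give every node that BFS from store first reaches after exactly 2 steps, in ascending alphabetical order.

Level 0: store
Level 1: back, gate, relay
Level 2: auth, bridge, broker, hub, index, ledger, peer, queue
Level 3: core, ingest, shard
Level 4: worker

auth, bridge, broker, hub, index, ledger, peer, queue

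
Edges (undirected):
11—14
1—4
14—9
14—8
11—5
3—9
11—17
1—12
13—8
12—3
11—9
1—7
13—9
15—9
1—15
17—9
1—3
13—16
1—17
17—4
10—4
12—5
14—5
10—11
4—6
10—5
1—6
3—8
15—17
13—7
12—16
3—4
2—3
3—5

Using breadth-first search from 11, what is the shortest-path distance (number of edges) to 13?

2

Level 0: 11
Level 1: 5, 9, 10, 14, 17
Level 2: 1, 3, 4, 8, 12, 13, 15
Level 3: 2, 6, 7, 16
13 first appears at level 2.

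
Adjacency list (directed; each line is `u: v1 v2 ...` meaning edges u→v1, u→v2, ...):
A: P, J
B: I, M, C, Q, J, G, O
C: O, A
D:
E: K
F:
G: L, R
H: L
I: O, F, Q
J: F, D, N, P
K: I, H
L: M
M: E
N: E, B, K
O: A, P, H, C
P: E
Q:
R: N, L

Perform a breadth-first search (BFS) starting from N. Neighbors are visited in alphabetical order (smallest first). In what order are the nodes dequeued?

Visit N; enqueue B, E, K → queue [B, E, K]
Visit B; enqueue C, G, I, J, M, O, Q → queue [E, K, C, G, I, J, M, O, Q]
Visit E → queue [K, C, G, I, J, M, O, Q]
Visit K; enqueue H → queue [C, G, I, J, M, O, Q, H]
Visit C; enqueue A → queue [G, I, J, M, O, Q, H, A]
Visit G; enqueue L, R → queue [I, J, M, O, Q, H, A, L, R]
Visit I; enqueue F → queue [J, M, O, Q, H, A, L, R, F]
Visit J; enqueue D, P → queue [M, O, Q, H, A, L, R, F, D, P]
Visit M → queue [O, Q, H, A, L, R, F, D, P]
Visit O → queue [Q, H, A, L, R, F, D, P]
Visit Q → queue [H, A, L, R, F, D, P]
Visit H → queue [A, L, R, F, D, P]
Visit A → queue [L, R, F, D, P]
Visit L → queue [R, F, D, P]
Visit R → queue [F, D, P]
Visit F → queue [D, P]
Visit D → queue [P]
Visit P → queue []

N, B, E, K, C, G, I, J, M, O, Q, H, A, L, R, F, D, P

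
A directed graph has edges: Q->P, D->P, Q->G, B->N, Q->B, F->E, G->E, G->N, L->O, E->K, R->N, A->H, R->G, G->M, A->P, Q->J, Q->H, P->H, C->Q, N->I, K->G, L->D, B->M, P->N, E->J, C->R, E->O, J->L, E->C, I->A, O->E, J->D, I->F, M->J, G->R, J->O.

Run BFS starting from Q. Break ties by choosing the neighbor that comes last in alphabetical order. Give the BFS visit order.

Visit Q; enqueue P, J, H, G, B → queue [P, J, H, G, B]
Visit P; enqueue N → queue [J, H, G, B, N]
Visit J; enqueue O, L, D → queue [H, G, B, N, O, L, D]
Visit H → queue [G, B, N, O, L, D]
Visit G; enqueue R, M, E → queue [B, N, O, L, D, R, M, E]
Visit B → queue [N, O, L, D, R, M, E]
Visit N; enqueue I → queue [O, L, D, R, M, E, I]
Visit O → queue [L, D, R, M, E, I]
Visit L → queue [D, R, M, E, I]
Visit D → queue [R, M, E, I]
Visit R → queue [M, E, I]
Visit M → queue [E, I]
Visit E; enqueue K, C → queue [I, K, C]
Visit I; enqueue F, A → queue [K, C, F, A]
Visit K → queue [C, F, A]
Visit C → queue [F, A]
Visit F → queue [A]
Visit A → queue []

Q, P, J, H, G, B, N, O, L, D, R, M, E, I, K, C, F, A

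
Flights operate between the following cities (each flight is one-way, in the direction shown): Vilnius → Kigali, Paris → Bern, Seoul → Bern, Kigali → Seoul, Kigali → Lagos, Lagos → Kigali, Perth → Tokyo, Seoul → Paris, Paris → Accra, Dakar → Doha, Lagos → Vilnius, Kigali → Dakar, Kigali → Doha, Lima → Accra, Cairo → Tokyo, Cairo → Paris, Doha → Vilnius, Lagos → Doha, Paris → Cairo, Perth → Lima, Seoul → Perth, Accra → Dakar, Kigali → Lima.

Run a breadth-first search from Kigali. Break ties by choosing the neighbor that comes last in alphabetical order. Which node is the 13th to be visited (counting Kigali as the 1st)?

Visit Kigali; enqueue Seoul, Lima, Lagos, Doha, Dakar → queue [Seoul, Lima, Lagos, Doha, Dakar]
Visit Seoul; enqueue Perth, Paris, Bern → queue [Lima, Lagos, Doha, Dakar, Perth, Paris, Bern]
Visit Lima; enqueue Accra → queue [Lagos, Doha, Dakar, Perth, Paris, Bern, Accra]
Visit Lagos; enqueue Vilnius → queue [Doha, Dakar, Perth, Paris, Bern, Accra, Vilnius]
Visit Doha → queue [Dakar, Perth, Paris, Bern, Accra, Vilnius]
Visit Dakar → queue [Perth, Paris, Bern, Accra, Vilnius]
Visit Perth; enqueue Tokyo → queue [Paris, Bern, Accra, Vilnius, Tokyo]
Visit Paris; enqueue Cairo → queue [Bern, Accra, Vilnius, Tokyo, Cairo]
Visit Bern → queue [Accra, Vilnius, Tokyo, Cairo]
Visit Accra → queue [Vilnius, Tokyo, Cairo]
Visit Vilnius → queue [Tokyo, Cairo]
Visit Tokyo → queue [Cairo]
Visit Cairo → queue []

Visit order: Kigali, Seoul, Lima, Lagos, Doha, Dakar, Perth, Paris, Bern, Accra, Vilnius, Tokyo, Cairo

Cairo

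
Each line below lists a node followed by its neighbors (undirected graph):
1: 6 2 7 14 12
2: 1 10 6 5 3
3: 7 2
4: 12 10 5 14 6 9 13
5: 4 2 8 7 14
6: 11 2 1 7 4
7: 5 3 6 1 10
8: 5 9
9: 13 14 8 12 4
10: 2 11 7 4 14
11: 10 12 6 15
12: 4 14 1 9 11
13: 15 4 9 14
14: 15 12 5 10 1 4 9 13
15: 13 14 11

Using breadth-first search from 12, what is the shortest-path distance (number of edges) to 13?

2

Level 0: 12
Level 1: 1, 4, 9, 11, 14
Level 2: 2, 5, 6, 7, 8, 10, 13, 15
Level 3: 3
13 first appears at level 2.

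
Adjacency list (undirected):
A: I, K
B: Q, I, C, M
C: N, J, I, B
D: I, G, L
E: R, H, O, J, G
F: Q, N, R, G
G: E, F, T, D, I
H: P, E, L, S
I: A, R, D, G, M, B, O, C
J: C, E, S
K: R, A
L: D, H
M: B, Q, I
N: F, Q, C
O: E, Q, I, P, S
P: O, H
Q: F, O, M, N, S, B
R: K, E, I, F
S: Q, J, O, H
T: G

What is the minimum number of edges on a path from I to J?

Level 0: I
Level 1: A, B, C, D, G, M, O, R
Level 2: E, F, J, K, L, N, P, Q, S, T
Level 3: H
J first appears at level 2.

2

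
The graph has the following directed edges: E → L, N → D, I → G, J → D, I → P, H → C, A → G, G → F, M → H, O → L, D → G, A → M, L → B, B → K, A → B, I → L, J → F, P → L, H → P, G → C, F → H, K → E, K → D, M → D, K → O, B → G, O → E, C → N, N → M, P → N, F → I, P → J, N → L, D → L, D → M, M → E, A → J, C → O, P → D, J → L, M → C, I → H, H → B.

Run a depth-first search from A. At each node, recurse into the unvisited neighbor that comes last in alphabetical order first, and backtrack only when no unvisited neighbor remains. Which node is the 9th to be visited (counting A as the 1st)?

O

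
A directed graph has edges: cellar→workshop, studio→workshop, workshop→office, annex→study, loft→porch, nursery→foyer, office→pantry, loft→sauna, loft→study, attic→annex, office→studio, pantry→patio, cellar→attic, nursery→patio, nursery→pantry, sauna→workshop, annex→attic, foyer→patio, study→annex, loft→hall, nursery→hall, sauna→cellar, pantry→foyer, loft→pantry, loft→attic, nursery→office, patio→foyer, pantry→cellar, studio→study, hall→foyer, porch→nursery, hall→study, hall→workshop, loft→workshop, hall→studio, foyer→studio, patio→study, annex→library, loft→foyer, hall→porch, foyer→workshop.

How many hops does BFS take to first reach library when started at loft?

Level 0: loft
Level 1: attic, foyer, hall, pantry, porch, sauna, study, workshop
Level 2: annex, cellar, nursery, office, patio, studio
Level 3: library
library first appears at level 3.

3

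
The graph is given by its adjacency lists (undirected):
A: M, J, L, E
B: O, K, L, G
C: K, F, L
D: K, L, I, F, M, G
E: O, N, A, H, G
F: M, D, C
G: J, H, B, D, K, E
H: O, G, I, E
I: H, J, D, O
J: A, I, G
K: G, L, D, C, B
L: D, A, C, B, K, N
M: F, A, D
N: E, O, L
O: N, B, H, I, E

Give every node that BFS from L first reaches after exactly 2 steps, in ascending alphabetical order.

Level 0: L
Level 1: A, B, C, D, K, N
Level 2: E, F, G, I, J, M, O
Level 3: H

E, F, G, I, J, M, O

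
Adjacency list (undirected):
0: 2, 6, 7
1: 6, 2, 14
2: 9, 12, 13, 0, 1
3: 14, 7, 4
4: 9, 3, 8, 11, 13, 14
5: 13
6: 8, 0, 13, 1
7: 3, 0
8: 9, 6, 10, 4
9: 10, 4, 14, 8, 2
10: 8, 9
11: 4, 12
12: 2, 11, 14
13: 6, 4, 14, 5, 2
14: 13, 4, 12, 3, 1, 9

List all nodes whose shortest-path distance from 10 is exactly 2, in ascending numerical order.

Level 0: 10
Level 1: 8, 9
Level 2: 2, 4, 6, 14
Level 3: 0, 1, 3, 11, 12, 13
Level 4: 5, 7

2, 4, 6, 14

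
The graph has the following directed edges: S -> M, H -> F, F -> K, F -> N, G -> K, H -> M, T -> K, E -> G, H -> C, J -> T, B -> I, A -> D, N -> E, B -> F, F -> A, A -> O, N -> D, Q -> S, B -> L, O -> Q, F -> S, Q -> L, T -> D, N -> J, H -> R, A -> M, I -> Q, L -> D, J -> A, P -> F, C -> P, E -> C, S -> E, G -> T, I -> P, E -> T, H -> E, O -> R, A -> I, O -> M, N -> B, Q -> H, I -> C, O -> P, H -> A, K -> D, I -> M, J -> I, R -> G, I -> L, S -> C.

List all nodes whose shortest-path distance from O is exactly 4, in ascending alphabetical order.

Level 0: O
Level 1: M, P, Q, R
Level 2: F, G, H, L, S
Level 3: A, C, D, E, K, N, T
Level 4: B, I, J

B, I, J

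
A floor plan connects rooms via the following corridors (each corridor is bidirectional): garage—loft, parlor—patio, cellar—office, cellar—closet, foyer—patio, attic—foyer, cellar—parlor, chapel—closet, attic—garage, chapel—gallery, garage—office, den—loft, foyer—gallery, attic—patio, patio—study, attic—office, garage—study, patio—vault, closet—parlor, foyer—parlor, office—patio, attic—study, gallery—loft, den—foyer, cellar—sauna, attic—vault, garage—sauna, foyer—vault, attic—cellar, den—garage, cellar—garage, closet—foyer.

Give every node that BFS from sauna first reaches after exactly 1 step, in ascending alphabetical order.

Level 0: sauna
Level 1: cellar, garage
Level 2: attic, closet, den, loft, office, parlor, study
Level 3: chapel, foyer, gallery, patio, vault

cellar, garage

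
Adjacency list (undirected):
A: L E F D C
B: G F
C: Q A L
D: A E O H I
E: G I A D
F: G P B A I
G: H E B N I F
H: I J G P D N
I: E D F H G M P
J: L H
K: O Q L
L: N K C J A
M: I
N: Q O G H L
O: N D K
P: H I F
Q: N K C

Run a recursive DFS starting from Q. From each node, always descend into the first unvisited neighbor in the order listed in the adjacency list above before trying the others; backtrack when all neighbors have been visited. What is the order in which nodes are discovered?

Visit Q
Q → N
N → O
O → D
D → A
A → L
L → K
L → C
L → J
J → H
H → I
I → E
E → G
G → B
B → F
F → P
I → M

Q, N, O, D, A, L, K, C, J, H, I, E, G, B, F, P, M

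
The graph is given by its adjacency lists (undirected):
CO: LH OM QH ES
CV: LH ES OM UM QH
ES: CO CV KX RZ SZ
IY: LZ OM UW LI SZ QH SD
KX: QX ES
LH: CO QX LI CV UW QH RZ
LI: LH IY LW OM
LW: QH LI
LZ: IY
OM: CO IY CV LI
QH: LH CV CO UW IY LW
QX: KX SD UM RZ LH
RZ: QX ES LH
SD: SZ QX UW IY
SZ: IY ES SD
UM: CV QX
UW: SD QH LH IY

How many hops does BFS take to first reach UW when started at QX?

2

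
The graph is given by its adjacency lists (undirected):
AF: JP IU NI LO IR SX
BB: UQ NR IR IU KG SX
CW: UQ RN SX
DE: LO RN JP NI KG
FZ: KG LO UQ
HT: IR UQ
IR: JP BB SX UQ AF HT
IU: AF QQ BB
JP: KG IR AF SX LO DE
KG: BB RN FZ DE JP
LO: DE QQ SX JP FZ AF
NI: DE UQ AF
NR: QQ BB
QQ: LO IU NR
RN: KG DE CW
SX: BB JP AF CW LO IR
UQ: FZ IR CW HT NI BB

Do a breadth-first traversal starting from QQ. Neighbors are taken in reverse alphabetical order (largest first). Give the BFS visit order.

Visit QQ; enqueue NR, LO, IU → queue [NR, LO, IU]
Visit NR; enqueue BB → queue [LO, IU, BB]
Visit LO; enqueue SX, JP, FZ, DE, AF → queue [IU, BB, SX, JP, FZ, DE, AF]
Visit IU → queue [BB, SX, JP, FZ, DE, AF]
Visit BB; enqueue UQ, KG, IR → queue [SX, JP, FZ, DE, AF, UQ, KG, IR]
Visit SX; enqueue CW → queue [JP, FZ, DE, AF, UQ, KG, IR, CW]
Visit JP → queue [FZ, DE, AF, UQ, KG, IR, CW]
Visit FZ → queue [DE, AF, UQ, KG, IR, CW]
Visit DE; enqueue RN, NI → queue [AF, UQ, KG, IR, CW, RN, NI]
Visit AF → queue [UQ, KG, IR, CW, RN, NI]
Visit UQ; enqueue HT → queue [KG, IR, CW, RN, NI, HT]
Visit KG → queue [IR, CW, RN, NI, HT]
Visit IR → queue [CW, RN, NI, HT]
Visit CW → queue [RN, NI, HT]
Visit RN → queue [NI, HT]
Visit NI → queue [HT]
Visit HT → queue []

QQ, NR, LO, IU, BB, SX, JP, FZ, DE, AF, UQ, KG, IR, CW, RN, NI, HT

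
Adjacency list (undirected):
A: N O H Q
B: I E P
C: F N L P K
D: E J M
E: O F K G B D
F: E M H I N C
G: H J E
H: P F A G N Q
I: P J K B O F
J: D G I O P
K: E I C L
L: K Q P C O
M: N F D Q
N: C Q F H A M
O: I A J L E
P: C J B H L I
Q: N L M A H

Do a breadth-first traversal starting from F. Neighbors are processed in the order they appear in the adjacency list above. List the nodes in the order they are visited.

F -> E -> M -> H -> I -> N -> C -> O -> K -> G -> B -> D -> Q -> P -> A -> J -> L

Visit F; enqueue E, M, H, I, N, C → queue [E, M, H, I, N, C]
Visit E; enqueue O, K, G, B, D → queue [M, H, I, N, C, O, K, G, B, D]
Visit M; enqueue Q → queue [H, I, N, C, O, K, G, B, D, Q]
Visit H; enqueue P, A → queue [I, N, C, O, K, G, B, D, Q, P, A]
Visit I; enqueue J → queue [N, C, O, K, G, B, D, Q, P, A, J]
Visit N → queue [C, O, K, G, B, D, Q, P, A, J]
Visit C; enqueue L → queue [O, K, G, B, D, Q, P, A, J, L]
Visit O → queue [K, G, B, D, Q, P, A, J, L]
Visit K → queue [G, B, D, Q, P, A, J, L]
Visit G → queue [B, D, Q, P, A, J, L]
Visit B → queue [D, Q, P, A, J, L]
Visit D → queue [Q, P, A, J, L]
Visit Q → queue [P, A, J, L]
Visit P → queue [A, J, L]
Visit A → queue [J, L]
Visit J → queue [L]
Visit L → queue []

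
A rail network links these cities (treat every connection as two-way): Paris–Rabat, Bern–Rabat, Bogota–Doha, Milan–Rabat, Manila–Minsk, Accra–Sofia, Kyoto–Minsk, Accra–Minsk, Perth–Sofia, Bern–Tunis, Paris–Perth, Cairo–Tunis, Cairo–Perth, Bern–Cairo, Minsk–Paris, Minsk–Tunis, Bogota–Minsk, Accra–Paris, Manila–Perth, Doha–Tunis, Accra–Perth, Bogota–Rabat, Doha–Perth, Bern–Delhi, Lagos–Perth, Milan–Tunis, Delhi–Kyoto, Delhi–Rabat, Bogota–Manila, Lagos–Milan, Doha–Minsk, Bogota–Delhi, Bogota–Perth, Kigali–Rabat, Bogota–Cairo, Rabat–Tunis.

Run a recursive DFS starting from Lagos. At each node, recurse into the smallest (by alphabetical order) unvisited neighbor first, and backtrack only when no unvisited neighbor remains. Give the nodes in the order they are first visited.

Visit Lagos
Lagos → Milan
Milan → Rabat
Rabat → Bern
Bern → Cairo
Cairo → Bogota
Bogota → Delhi
Delhi → Kyoto
Kyoto → Minsk
Minsk → Accra
Accra → Paris
Paris → Perth
Perth → Doha
Doha → Tunis
Perth → Manila
Perth → Sofia
Rabat → Kigali

Lagos, Milan, Rabat, Bern, Cairo, Bogota, Delhi, Kyoto, Minsk, Accra, Paris, Perth, Doha, Tunis, Manila, Sofia, Kigali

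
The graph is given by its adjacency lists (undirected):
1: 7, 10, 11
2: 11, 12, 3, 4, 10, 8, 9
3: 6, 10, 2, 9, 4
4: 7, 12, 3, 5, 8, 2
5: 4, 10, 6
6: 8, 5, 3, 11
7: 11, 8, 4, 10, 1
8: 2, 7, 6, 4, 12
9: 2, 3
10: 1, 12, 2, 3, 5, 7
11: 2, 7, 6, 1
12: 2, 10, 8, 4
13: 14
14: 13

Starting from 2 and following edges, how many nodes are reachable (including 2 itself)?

12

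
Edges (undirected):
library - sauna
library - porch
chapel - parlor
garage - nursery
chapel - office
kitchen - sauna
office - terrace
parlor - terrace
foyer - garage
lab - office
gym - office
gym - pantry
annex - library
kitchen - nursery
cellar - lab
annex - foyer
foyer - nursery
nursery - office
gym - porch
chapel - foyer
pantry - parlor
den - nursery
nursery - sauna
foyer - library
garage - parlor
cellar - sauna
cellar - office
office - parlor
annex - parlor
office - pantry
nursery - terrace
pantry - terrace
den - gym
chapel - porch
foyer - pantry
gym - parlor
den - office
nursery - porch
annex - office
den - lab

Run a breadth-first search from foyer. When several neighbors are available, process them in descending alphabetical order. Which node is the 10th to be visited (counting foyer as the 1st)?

office

Visit foyer; enqueue pantry, nursery, library, garage, chapel, annex → queue [pantry, nursery, library, garage, chapel, annex]
Visit pantry; enqueue terrace, parlor, office, gym → queue [nursery, library, garage, chapel, annex, terrace, parlor, office, gym]
Visit nursery; enqueue sauna, porch, kitchen, den → queue [library, garage, chapel, annex, terrace, parlor, office, gym, sauna, porch, kitchen, den]
Visit library → queue [garage, chapel, annex, terrace, parlor, office, gym, sauna, porch, kitchen, den]
Visit garage → queue [chapel, annex, terrace, parlor, office, gym, sauna, porch, kitchen, den]
Visit chapel → queue [annex, terrace, parlor, office, gym, sauna, porch, kitchen, den]
Visit annex → queue [terrace, parlor, office, gym, sauna, porch, kitchen, den]
Visit terrace → queue [parlor, office, gym, sauna, porch, kitchen, den]
Visit parlor → queue [office, gym, sauna, porch, kitchen, den]
Visit office; enqueue lab, cellar → queue [gym, sauna, porch, kitchen, den, lab, cellar]
Visit gym → queue [sauna, porch, kitchen, den, lab, cellar]
Visit sauna → queue [porch, kitchen, den, lab, cellar]
Visit porch → queue [kitchen, den, lab, cellar]
Visit kitchen → queue [den, lab, cellar]
Visit den → queue [lab, cellar]
Visit lab → queue [cellar]
Visit cellar → queue []

Visit order: foyer, pantry, nursery, library, garage, chapel, annex, terrace, parlor, office, gym, sauna, porch, kitchen, den, lab, cellar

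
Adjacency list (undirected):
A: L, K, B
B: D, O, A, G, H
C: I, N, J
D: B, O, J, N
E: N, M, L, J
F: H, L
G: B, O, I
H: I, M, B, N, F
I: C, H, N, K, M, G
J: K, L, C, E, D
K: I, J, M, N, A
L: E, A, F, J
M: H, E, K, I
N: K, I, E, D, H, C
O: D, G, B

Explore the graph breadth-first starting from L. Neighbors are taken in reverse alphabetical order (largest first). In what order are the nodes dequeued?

L -> J -> F -> E -> A -> K -> D -> C -> H -> N -> M -> B -> I -> O -> G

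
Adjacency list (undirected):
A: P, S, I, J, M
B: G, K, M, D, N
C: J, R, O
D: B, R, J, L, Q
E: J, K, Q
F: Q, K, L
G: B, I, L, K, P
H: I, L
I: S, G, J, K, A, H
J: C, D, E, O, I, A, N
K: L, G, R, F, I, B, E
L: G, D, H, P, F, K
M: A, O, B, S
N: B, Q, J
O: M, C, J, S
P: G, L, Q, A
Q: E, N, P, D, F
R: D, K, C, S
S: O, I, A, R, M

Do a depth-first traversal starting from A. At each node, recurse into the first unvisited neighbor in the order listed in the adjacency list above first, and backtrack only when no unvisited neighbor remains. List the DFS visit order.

A -> P -> G -> B -> K -> L -> D -> R -> C -> J -> E -> Q -> N -> F -> O -> M -> S -> I -> H

Visit A
A → P
P → G
G → B
B → K
K → L
L → D
D → R
R → C
C → J
J → E
E → Q
Q → N
Q → F
J → O
O → M
M → S
S → I
I → H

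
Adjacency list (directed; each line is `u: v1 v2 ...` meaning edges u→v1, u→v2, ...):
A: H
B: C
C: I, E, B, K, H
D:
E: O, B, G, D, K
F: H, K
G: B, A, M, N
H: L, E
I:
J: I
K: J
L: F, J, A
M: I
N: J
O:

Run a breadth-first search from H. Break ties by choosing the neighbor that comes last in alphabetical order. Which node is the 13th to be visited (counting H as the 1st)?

Visit H; enqueue L, E → queue [L, E]
Visit L; enqueue J, F, A → queue [E, J, F, A]
Visit E; enqueue O, K, G, D, B → queue [J, F, A, O, K, G, D, B]
Visit J; enqueue I → queue [F, A, O, K, G, D, B, I]
Visit F → queue [A, O, K, G, D, B, I]
Visit A → queue [O, K, G, D, B, I]
Visit O → queue [K, G, D, B, I]
Visit K → queue [G, D, B, I]
Visit G; enqueue N, M → queue [D, B, I, N, M]
Visit D → queue [B, I, N, M]
Visit B; enqueue C → queue [I, N, M, C]
Visit I → queue [N, M, C]
Visit N → queue [M, C]
Visit M → queue [C]
Visit C → queue []

Visit order: H, L, E, J, F, A, O, K, G, D, B, I, N, M, C

N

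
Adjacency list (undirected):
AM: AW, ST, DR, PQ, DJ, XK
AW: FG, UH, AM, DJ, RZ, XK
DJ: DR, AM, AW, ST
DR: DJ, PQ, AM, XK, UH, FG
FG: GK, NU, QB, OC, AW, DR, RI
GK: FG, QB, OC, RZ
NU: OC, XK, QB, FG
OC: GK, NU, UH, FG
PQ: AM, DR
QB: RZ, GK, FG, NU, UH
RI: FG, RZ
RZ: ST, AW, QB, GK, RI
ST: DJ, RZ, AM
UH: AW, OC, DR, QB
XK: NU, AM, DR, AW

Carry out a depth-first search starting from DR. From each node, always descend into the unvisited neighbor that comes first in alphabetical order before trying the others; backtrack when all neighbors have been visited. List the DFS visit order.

Visit DR
DR → AM
AM → AW
AW → DJ
DJ → ST
ST → RZ
RZ → GK
GK → FG
FG → NU
NU → OC
OC → UH
UH → QB
NU → XK
FG → RI
AM → PQ

DR AM AW DJ ST RZ GK FG NU OC UH QB XK RI PQ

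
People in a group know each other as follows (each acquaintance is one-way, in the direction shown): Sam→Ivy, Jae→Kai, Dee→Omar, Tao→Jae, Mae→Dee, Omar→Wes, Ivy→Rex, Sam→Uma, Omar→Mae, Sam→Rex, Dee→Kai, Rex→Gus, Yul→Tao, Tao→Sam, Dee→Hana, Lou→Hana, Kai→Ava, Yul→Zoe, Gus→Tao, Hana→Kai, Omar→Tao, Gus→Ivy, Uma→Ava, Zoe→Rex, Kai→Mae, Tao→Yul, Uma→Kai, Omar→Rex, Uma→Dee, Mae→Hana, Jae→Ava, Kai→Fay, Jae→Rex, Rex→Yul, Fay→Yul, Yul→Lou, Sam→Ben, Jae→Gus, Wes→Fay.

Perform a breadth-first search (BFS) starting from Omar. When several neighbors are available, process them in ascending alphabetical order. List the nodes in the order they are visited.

Visit Omar; enqueue Mae, Rex, Tao, Wes → queue [Mae, Rex, Tao, Wes]
Visit Mae; enqueue Dee, Hana → queue [Rex, Tao, Wes, Dee, Hana]
Visit Rex; enqueue Gus, Yul → queue [Tao, Wes, Dee, Hana, Gus, Yul]
Visit Tao; enqueue Jae, Sam → queue [Wes, Dee, Hana, Gus, Yul, Jae, Sam]
Visit Wes; enqueue Fay → queue [Dee, Hana, Gus, Yul, Jae, Sam, Fay]
Visit Dee; enqueue Kai → queue [Hana, Gus, Yul, Jae, Sam, Fay, Kai]
Visit Hana → queue [Gus, Yul, Jae, Sam, Fay, Kai]
Visit Gus; enqueue Ivy → queue [Yul, Jae, Sam, Fay, Kai, Ivy]
Visit Yul; enqueue Lou, Zoe → queue [Jae, Sam, Fay, Kai, Ivy, Lou, Zoe]
Visit Jae; enqueue Ava → queue [Sam, Fay, Kai, Ivy, Lou, Zoe, Ava]
Visit Sam; enqueue Ben, Uma → queue [Fay, Kai, Ivy, Lou, Zoe, Ava, Ben, Uma]
Visit Fay → queue [Kai, Ivy, Lou, Zoe, Ava, Ben, Uma]
Visit Kai → queue [Ivy, Lou, Zoe, Ava, Ben, Uma]
Visit Ivy → queue [Lou, Zoe, Ava, Ben, Uma]
Visit Lou → queue [Zoe, Ava, Ben, Uma]
Visit Zoe → queue [Ava, Ben, Uma]
Visit Ava → queue [Ben, Uma]
Visit Ben → queue [Uma]
Visit Uma → queue []

Omar, Mae, Rex, Tao, Wes, Dee, Hana, Gus, Yul, Jae, Sam, Fay, Kai, Ivy, Lou, Zoe, Ava, Ben, Uma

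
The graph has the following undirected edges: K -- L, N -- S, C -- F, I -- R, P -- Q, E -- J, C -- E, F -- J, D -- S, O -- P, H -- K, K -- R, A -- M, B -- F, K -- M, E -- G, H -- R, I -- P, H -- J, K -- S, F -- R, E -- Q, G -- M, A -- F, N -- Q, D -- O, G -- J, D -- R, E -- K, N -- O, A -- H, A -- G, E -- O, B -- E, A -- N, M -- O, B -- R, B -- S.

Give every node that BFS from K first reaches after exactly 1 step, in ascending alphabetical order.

E, H, L, M, R, S

Level 0: K
Level 1: E, H, L, M, R, S
Level 2: A, B, C, D, F, G, I, J, N, O, Q
Level 3: P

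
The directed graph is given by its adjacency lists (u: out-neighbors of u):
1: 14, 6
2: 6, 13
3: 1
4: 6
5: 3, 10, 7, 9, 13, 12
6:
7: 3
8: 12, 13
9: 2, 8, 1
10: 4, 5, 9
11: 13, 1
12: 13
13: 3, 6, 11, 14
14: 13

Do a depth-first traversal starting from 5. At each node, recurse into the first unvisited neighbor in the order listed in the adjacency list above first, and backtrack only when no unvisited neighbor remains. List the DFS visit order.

Visit 5
5 → 3
3 → 1
1 → 14
14 → 13
13 → 6
13 → 11
5 → 10
10 → 4
10 → 9
9 → 2
9 → 8
8 → 12
5 → 7

5 3 1 14 13 6 11 10 4 9 2 8 12 7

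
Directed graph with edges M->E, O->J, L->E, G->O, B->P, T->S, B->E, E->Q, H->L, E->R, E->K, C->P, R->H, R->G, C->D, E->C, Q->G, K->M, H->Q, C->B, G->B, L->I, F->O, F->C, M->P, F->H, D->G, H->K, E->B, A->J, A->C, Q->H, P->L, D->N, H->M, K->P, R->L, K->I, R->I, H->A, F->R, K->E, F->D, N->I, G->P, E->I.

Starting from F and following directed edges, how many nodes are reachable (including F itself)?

18

BFS from F visits: F, C, D, H, O, R, B, P, G, N, A, K, L, M, Q, J, I, E
Reachable nodes: 18 of 20 total.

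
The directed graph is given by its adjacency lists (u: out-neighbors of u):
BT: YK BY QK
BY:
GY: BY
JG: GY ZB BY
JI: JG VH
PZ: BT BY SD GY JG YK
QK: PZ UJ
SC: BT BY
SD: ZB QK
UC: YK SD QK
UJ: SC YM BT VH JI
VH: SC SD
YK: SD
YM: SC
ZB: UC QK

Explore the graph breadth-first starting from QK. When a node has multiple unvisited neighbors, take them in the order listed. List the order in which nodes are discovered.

Visit QK; enqueue PZ, UJ → queue [PZ, UJ]
Visit PZ; enqueue BT, BY, SD, GY, JG, YK → queue [UJ, BT, BY, SD, GY, JG, YK]
Visit UJ; enqueue SC, YM, VH, JI → queue [BT, BY, SD, GY, JG, YK, SC, YM, VH, JI]
Visit BT → queue [BY, SD, GY, JG, YK, SC, YM, VH, JI]
Visit BY → queue [SD, GY, JG, YK, SC, YM, VH, JI]
Visit SD; enqueue ZB → queue [GY, JG, YK, SC, YM, VH, JI, ZB]
Visit GY → queue [JG, YK, SC, YM, VH, JI, ZB]
Visit JG → queue [YK, SC, YM, VH, JI, ZB]
Visit YK → queue [SC, YM, VH, JI, ZB]
Visit SC → queue [YM, VH, JI, ZB]
Visit YM → queue [VH, JI, ZB]
Visit VH → queue [JI, ZB]
Visit JI → queue [ZB]
Visit ZB; enqueue UC → queue [UC]
Visit UC → queue []

QK → PZ → UJ → BT → BY → SD → GY → JG → YK → SC → YM → VH → JI → ZB → UC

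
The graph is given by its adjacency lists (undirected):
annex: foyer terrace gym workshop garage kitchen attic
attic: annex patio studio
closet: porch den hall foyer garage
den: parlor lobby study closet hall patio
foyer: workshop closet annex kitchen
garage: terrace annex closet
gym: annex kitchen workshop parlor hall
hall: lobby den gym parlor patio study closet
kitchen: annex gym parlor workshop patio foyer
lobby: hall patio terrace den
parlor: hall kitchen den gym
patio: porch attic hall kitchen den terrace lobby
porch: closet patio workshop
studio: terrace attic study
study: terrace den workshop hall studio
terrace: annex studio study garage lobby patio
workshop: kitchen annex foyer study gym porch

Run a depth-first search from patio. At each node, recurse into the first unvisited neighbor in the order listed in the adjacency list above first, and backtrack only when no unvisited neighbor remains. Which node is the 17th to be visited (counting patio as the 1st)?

Visit patio
patio → porch
porch → closet
closet → den
den → parlor
parlor → hall
hall → lobby
lobby → terrace
terrace → annex
annex → foyer
foyer → workshop
workshop → kitchen
kitchen → gym
workshop → study
study → studio
studio → attic
annex → garage

Visit order: patio, porch, closet, den, parlor, hall, lobby, terrace, annex, foyer, workshop, kitchen, gym, study, studio, attic, garage

garage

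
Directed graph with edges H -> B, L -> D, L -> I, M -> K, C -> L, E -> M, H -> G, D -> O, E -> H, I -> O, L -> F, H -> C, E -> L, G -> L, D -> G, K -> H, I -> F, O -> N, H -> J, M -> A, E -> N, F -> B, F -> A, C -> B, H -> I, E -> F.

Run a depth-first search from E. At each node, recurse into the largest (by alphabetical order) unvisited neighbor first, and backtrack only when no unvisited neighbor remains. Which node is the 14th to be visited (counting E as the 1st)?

Visit E
E → N
E → M
M → K
K → H
H → J
H → I
I → O
I → F
F → B
F → A
H → G
G → L
L → D
H → C

Visit order: E, N, M, K, H, J, I, O, F, B, A, G, L, D, C

D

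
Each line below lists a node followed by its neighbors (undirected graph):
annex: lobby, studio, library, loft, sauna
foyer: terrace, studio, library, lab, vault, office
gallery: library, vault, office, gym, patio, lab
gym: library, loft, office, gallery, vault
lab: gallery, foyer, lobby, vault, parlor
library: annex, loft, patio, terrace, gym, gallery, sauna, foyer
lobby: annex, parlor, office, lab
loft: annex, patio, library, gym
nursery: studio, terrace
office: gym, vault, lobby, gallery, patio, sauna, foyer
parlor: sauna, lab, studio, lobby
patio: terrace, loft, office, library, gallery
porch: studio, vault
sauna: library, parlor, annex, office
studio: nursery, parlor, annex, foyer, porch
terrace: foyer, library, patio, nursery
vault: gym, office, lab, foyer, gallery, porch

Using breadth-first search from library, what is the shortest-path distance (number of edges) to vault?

2

Level 0: library
Level 1: annex, foyer, gallery, gym, loft, patio, sauna, terrace
Level 2: lab, lobby, nursery, office, parlor, studio, vault
Level 3: porch
vault first appears at level 2.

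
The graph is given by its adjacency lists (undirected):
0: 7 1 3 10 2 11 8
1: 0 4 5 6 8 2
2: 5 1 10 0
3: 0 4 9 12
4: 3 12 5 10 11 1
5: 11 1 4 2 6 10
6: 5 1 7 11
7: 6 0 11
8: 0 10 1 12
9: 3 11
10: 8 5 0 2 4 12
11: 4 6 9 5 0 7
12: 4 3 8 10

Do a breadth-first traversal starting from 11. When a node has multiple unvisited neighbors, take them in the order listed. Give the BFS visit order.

Visit 11; enqueue 4, 6, 9, 5, 0, 7 → queue [4, 6, 9, 5, 0, 7]
Visit 4; enqueue 3, 12, 10, 1 → queue [6, 9, 5, 0, 7, 3, 12, 10, 1]
Visit 6 → queue [9, 5, 0, 7, 3, 12, 10, 1]
Visit 9 → queue [5, 0, 7, 3, 12, 10, 1]
Visit 5; enqueue 2 → queue [0, 7, 3, 12, 10, 1, 2]
Visit 0; enqueue 8 → queue [7, 3, 12, 10, 1, 2, 8]
Visit 7 → queue [3, 12, 10, 1, 2, 8]
Visit 3 → queue [12, 10, 1, 2, 8]
Visit 12 → queue [10, 1, 2, 8]
Visit 10 → queue [1, 2, 8]
Visit 1 → queue [2, 8]
Visit 2 → queue [8]
Visit 8 → queue []

11 -> 4 -> 6 -> 9 -> 5 -> 0 -> 7 -> 3 -> 12 -> 10 -> 1 -> 2 -> 8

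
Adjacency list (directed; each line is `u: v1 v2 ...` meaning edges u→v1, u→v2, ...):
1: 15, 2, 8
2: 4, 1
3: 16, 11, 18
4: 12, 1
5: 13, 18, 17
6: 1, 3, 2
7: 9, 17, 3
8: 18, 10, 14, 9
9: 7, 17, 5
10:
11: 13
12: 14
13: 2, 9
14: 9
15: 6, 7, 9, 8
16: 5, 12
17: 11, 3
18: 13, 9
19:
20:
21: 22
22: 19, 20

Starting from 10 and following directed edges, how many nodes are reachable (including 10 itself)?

1

BFS from 10 visits: 10
Reachable nodes: 1 of 22 total.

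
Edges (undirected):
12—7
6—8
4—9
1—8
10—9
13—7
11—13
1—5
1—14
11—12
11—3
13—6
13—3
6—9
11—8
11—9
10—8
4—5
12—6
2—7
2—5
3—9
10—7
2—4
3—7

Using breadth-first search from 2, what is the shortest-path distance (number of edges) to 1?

2

Level 0: 2
Level 1: 4, 5, 7
Level 2: 1, 3, 9, 10, 12, 13
Level 3: 6, 8, 11, 14
1 first appears at level 2.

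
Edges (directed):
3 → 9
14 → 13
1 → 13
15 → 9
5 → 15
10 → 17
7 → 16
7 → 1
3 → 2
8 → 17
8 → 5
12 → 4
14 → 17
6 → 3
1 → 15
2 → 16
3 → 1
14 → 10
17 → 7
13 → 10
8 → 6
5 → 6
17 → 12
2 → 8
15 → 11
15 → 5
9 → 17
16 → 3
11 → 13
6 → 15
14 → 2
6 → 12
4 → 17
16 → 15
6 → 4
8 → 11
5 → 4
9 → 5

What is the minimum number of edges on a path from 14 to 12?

Level 0: 14
Level 1: 2, 10, 13, 17
Level 2: 7, 8, 12, 16
Level 3: 1, 3, 4, 5, 6, 11, 15
Level 4: 9
12 first appears at level 2.

2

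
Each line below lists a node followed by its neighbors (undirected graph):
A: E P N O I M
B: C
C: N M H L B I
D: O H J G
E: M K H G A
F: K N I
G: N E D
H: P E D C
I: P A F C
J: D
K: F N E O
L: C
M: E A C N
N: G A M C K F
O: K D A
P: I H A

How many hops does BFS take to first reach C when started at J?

3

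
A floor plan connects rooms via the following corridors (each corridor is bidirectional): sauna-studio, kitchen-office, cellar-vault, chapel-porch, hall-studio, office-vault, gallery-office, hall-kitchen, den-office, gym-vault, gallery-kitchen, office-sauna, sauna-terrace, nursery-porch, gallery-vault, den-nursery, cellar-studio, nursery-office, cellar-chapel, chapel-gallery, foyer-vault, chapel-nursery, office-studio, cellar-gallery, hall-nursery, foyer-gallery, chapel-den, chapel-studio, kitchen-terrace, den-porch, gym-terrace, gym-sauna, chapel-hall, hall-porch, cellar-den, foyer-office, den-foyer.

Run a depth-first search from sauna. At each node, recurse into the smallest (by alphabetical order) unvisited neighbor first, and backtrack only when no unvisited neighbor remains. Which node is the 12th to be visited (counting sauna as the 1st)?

Visit sauna
sauna → gym
gym → terrace
terrace → kitchen
kitchen → gallery
gallery → cellar
cellar → chapel
chapel → den
den → foyer
foyer → office
office → nursery
nursery → hall
hall → porch
hall → studio
office → vault

Visit order: sauna, gym, terrace, kitchen, gallery, cellar, chapel, den, foyer, office, nursery, hall, porch, studio, vault

hall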